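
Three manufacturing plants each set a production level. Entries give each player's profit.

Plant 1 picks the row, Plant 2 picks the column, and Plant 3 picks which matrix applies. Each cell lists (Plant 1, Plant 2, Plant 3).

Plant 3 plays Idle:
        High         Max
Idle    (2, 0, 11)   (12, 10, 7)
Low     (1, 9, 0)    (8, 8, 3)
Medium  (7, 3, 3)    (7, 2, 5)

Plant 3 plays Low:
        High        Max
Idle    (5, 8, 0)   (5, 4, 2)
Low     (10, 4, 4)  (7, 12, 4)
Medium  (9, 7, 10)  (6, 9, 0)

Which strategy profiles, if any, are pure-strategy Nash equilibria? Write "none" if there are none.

Mark each player's best response to every combination of opponents' strategies; a profile where every player is best-responding is a pure Nash equilibrium.
Plant 1 against (High, Idle): payoffs 2, 1, 7 → best response Medium.
Plant 1 against (High, Low): payoffs 5, 10, 9 → best response Low.
Plant 1 against (Max, Idle): payoffs 12, 8, 7 → best response Idle.
Plant 1 against (Max, Low): payoffs 5, 7, 6 → best response Low.
Plant 2 against (Idle, Idle): payoffs 0, 10 → best response Max.
Plant 2 against (Idle, Low): payoffs 8, 4 → best response High.
Plant 2 against (Low, Idle): payoffs 9, 8 → best response High.
Plant 2 against (Low, Low): payoffs 4, 12 → best response Max.
Plant 2 against (Medium, Idle): payoffs 3, 2 → best response High.
Plant 2 against (Medium, Low): payoffs 7, 9 → best response Max.
Plant 3 against (Idle, High): payoffs 11, 0 → best response Idle.
Plant 3 against (Idle, Max): payoffs 7, 2 → best response Idle.
Plant 3 against (Low, High): payoffs 0, 4 → best response Low.
Plant 3 against (Low, Max): payoffs 3, 4 → best response Low.
Plant 3 against (Medium, High): payoffs 3, 10 → best response Low.
Plant 3 against (Medium, Max): payoffs 5, 0 → best response Idle.
Mutual best responses: (Idle, Max, Idle); (Low, Max, Low).

The pure Nash equilibria are (Idle, Max, Idle); (Low, Max, Low).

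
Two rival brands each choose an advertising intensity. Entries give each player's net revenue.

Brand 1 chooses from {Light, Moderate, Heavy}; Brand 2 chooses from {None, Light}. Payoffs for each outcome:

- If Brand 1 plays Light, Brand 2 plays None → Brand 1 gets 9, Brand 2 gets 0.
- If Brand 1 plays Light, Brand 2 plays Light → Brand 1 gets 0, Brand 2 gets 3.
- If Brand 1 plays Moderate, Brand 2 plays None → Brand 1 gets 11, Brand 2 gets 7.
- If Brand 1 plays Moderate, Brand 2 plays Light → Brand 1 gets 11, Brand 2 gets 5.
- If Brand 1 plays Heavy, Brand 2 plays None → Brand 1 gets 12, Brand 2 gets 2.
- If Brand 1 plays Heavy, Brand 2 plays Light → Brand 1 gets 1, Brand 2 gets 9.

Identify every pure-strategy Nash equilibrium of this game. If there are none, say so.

none

Brand 1 against None: payoffs 9, 11, 12 → best response Heavy.
Brand 1 against Light: payoffs 0, 11, 1 → best response Moderate.
Brand 2 against Light: payoffs 0, 3 → best response Light.
Brand 2 against Moderate: payoffs 7, 5 → best response None.
Brand 2 against Heavy: payoffs 2, 9 → best response Light.
No profile is a mutual best response for all players.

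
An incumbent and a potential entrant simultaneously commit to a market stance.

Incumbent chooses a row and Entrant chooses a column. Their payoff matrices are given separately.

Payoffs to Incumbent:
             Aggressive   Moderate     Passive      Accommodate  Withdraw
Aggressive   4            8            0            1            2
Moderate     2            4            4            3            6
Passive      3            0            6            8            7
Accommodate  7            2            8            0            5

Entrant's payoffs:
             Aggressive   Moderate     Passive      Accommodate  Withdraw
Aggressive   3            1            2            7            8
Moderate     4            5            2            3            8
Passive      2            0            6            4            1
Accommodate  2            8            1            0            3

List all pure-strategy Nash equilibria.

Check each profile: it is a Nash equilibrium iff no player can strictly gain by switching unilaterally.
(Aggressive, Aggressive): Incumbent can switch to Accommodate (4 → 7). Not NE.
(Aggressive, Moderate): Entrant can switch to Aggressive (1 → 3). Not NE.
(Aggressive, Passive): Incumbent can switch to Moderate (0 → 4). Not NE.
(Aggressive, Accommodate): Incumbent can switch to Moderate (1 → 3). Not NE.
(Aggressive, Withdraw): Incumbent can switch to Moderate (2 → 6). Not NE.
(Moderate, Aggressive): Incumbent can switch to Aggressive (2 → 4). Not NE.
(Moderate, Moderate): Incumbent can switch to Aggressive (4 → 8). Not NE.
(Moderate, Passive): Incumbent can switch to Passive (4 → 6). Not NE.
(The remaining 12 profiles each have a profitable deviation by the same check.)

none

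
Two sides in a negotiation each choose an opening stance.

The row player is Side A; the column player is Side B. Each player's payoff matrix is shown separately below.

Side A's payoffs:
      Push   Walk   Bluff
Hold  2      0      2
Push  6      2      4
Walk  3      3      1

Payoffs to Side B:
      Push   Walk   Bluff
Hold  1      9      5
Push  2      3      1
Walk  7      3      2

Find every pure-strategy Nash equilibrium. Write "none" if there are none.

none

(Hold, Push): Side A can switch to Push (2 → 6). Not NE.
(Hold, Walk): Side A can switch to Push (0 → 2). Not NE.
(Hold, Bluff): Side A can switch to Push (2 → 4). Not NE.
(Push, Push): Side B can switch to Walk (2 → 3). Not NE.
(Push, Walk): Side A can switch to Walk (2 → 3). Not NE.
(Push, Bluff): Side B can switch to Push (1 → 2). Not NE.
(Walk, Push): Side A can switch to Push (3 → 6). Not NE.
(Walk, Walk): Side B can switch to Push (3 → 7). Not NE.
(Walk, Bluff): Side A can switch to Hold (1 → 2). Not NE.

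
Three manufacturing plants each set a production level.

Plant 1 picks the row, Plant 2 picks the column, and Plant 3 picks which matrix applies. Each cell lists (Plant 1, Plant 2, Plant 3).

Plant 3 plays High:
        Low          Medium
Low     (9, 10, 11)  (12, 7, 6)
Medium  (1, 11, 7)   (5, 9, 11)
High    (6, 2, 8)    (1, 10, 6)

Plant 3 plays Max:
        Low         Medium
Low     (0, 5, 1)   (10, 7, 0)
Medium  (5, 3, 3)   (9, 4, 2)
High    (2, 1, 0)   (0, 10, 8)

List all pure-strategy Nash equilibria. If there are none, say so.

Plant 1 against (Low, High): payoffs 9, 1, 6 → best response Low.
Plant 1 against (Low, Max): payoffs 0, 5, 2 → best response Medium.
Plant 1 against (Medium, High): payoffs 12, 5, 1 → best response Low.
Plant 1 against (Medium, Max): payoffs 10, 9, 0 → best response Low.
Plant 2 against (Low, High): payoffs 10, 7 → best response Low.
Plant 2 against (Low, Max): payoffs 5, 7 → best response Medium.
Plant 2 against (Medium, High): payoffs 11, 9 → best response Low.
Plant 2 against (Medium, Max): payoffs 3, 4 → best response Medium.
Plant 2 against (High, High): payoffs 2, 10 → best response Medium.
Plant 2 against (High, Max): payoffs 1, 10 → best response Medium.
Plant 3 against (Low, Low): payoffs 11, 1 → best response High.
Plant 3 against (Low, Medium): payoffs 6, 0 → best response High.
Plant 3 against (Medium, Low): payoffs 7, 3 → best response High.
Plant 3 against (Medium, Medium): payoffs 11, 2 → best response High.
Plant 3 against (High, Low): payoffs 8, 0 → best response High.
Plant 3 against (High, Medium): payoffs 6, 8 → best response Max.
Mutual best responses: (Low, Low, High).

(Low, Low, High)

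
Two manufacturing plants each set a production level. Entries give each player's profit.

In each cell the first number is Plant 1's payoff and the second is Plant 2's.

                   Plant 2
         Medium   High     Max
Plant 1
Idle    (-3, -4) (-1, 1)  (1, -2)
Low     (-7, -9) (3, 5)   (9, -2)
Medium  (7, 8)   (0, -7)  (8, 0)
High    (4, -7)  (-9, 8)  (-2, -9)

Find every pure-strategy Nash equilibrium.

Pure-strategy Nash equilibria: (Low, High) and (Medium, Medium)

(Idle, Medium): Plant 1 can switch to Medium (-3 → 7). Not NE.
(Idle, High): Plant 1 can switch to Low (-1 → 3). Not NE.
(Idle, Max): Plant 1 can switch to Low (1 → 9). Not NE.
(Low, Medium): Plant 1 can switch to Idle (-7 → -3). Not NE.
(Low, High): Plant 1 gets 3, best alternative 0; Plant 2 gets 5, best alternative -2. No profitable deviation — NE.
(Low, Max): Plant 2 can switch to High (-2 → 5). Not NE.
(Medium, Medium): Plant 1 gets 7, best alternative 4; Plant 2 gets 8, best alternative 0. No profitable deviation — NE.
(Medium, High): Plant 1 can switch to Low (0 → 3). Not NE.
(Medium, Max): Plant 1 can switch to Low (8 → 9). Not NE.
(High, Medium): Plant 1 can switch to Medium (4 → 7). Not NE.
(High, High): Plant 1 can switch to Idle (-9 → -1). Not NE.
(High, Max): Plant 1 can switch to Idle (-2 → 1). Not NE.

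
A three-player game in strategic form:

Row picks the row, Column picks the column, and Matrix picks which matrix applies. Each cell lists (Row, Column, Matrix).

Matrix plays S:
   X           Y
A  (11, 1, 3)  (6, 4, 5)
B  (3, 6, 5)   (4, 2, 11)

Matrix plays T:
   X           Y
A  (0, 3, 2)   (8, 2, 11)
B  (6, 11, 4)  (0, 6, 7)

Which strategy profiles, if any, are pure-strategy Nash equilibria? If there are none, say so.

No pure-strategy Nash equilibrium.

Row against (X, S): payoffs 11, 3 → best response A.
Row against (X, T): payoffs 0, 6 → best response B.
Row against (Y, S): payoffs 6, 4 → best response A.
Row against (Y, T): payoffs 8, 0 → best response A.
Column against (A, S): payoffs 1, 4 → best response Y.
Column against (A, T): payoffs 3, 2 → best response X.
Column against (B, S): payoffs 6, 2 → best response X.
Column against (B, T): payoffs 11, 6 → best response X.
Matrix against (A, X): payoffs 3, 2 → best response S.
Matrix against (A, Y): payoffs 5, 11 → best response T.
Matrix against (B, X): payoffs 5, 4 → best response S.
Matrix against (B, Y): payoffs 11, 7 → best response S.
No profile is a mutual best response for all players.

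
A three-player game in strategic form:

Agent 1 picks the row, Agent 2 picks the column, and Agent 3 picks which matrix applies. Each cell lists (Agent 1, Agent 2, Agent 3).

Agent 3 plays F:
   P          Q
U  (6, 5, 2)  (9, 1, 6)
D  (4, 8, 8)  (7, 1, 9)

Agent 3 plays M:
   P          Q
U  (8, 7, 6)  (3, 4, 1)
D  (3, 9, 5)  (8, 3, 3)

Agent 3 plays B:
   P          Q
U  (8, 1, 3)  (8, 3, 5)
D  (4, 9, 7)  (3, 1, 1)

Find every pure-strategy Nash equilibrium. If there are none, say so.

(U, P, M)

Agent 1 against (P, F): payoffs 6, 4 → best response U.
Agent 1 against (P, M): payoffs 8, 3 → best response U.
Agent 1 against (P, B): payoffs 8, 4 → best response U.
Agent 1 against (Q, F): payoffs 9, 7 → best response U.
Agent 1 against (Q, M): payoffs 3, 8 → best response D.
Agent 1 against (Q, B): payoffs 8, 3 → best response U.
Agent 2 against (U, F): payoffs 5, 1 → best response P.
Agent 2 against (U, M): payoffs 7, 4 → best response P.
Agent 2 against (U, B): payoffs 1, 3 → best response Q.
Agent 2 against (D, F): payoffs 8, 1 → best response P.
Agent 2 against (D, M): payoffs 9, 3 → best response P.
Agent 2 against (D, B): payoffs 9, 1 → best response P.
Agent 3 against (U, P): payoffs 2, 6, 3 → best response M.
Agent 3 against (U, Q): payoffs 6, 1, 5 → best response F.
Agent 3 against (D, P): payoffs 8, 5, 7 → best response F.
Agent 3 against (D, Q): payoffs 9, 3, 1 → best response F.
Mutual best responses: (U, P, M).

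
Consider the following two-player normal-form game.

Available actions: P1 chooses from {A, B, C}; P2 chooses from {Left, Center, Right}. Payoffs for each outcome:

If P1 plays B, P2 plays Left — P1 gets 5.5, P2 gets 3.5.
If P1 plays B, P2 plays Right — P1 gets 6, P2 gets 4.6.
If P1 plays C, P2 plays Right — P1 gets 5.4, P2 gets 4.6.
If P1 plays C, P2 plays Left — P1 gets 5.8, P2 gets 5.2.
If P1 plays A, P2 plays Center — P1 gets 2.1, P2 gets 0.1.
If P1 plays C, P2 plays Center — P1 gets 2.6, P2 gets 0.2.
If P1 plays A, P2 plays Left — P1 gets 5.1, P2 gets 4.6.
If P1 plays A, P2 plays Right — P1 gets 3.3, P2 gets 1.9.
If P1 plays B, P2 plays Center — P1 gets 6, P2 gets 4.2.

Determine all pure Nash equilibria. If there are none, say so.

Pure-strategy Nash equilibria: (B, Right), (C, Left)

(A, Left): P1 can switch to B (5.1 → 5.5). Not NE.
(A, Center): P1 can switch to B (2.1 → 6). Not NE.
(A, Right): P1 can switch to B (3.3 → 6). Not NE.
(B, Left): P1 can switch to C (5.5 → 5.8). Not NE.
(B, Center): P2 can switch to Right (4.2 → 4.6). Not NE.
(B, Right): P1 gets 6, best alternative 5.4; P2 gets 4.6, best alternative 4.2. No profitable deviation — NE.
(C, Left): P1 gets 5.8, best alternative 5.5; P2 gets 5.2, best alternative 4.6. No profitable deviation — NE.
(C, Center): P1 can switch to B (2.6 → 6). Not NE.
(C, Right): P1 can switch to B (5.4 → 6). Not NE.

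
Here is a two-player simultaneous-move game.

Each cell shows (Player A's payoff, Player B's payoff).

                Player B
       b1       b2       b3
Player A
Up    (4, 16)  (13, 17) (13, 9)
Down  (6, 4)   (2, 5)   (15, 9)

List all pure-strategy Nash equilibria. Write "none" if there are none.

Player A against b1: payoffs 4, 6 → best response Down.
Player A against b2: payoffs 13, 2 → best response Up.
Player A against b3: payoffs 13, 15 → best response Down.
Player B against Up: payoffs 16, 17, 9 → best response b2.
Player B against Down: payoffs 4, 5, 9 → best response b3.
Mutual best responses: (Up, b2); (Down, b3).

The pure Nash equilibria are (Up, b2); (Down, b3).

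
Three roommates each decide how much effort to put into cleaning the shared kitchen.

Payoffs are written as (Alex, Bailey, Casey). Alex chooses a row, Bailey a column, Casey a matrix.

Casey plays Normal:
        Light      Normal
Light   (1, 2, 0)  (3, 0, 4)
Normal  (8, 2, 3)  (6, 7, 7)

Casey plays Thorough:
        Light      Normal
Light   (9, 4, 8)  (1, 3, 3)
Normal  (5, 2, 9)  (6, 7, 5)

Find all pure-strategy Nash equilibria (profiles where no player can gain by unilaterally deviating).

(Light, Light, Normal): Alex can switch to Normal (1 → 8). Not NE.
(Light, Light, Thorough): Alex gets 9, best alternative 5; Bailey gets 4, best alternative 3; Casey gets 8, best alternative 0. No profitable deviation — NE.
(Light, Normal, Normal): Alex can switch to Normal (3 → 6). Not NE.
(Light, Normal, Thorough): Alex can switch to Normal (1 → 6). Not NE.
(Normal, Light, Normal): Bailey can switch to Normal (2 → 7). Not NE.
(Normal, Light, Thorough): Alex can switch to Light (5 → 9). Not NE.
(Normal, Normal, Normal): Alex gets 6, best alternative 3; Bailey gets 7, best alternative 2; Casey gets 7, best alternative 5. No profitable deviation — NE.
(Normal, Normal, Thorough): Casey can switch to Normal (5 → 7). Not NE.

(Light, Light, Thorough), (Normal, Normal, Normal)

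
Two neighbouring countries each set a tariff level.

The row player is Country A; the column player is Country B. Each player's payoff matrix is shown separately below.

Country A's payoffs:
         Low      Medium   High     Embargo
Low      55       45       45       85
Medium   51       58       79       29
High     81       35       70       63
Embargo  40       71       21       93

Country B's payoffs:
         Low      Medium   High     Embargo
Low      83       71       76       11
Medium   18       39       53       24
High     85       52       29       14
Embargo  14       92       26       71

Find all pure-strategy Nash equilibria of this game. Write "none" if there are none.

(Medium, High); (High, Low); (Embargo, Medium)

For each player, find the best response to each opponent profile; mutual best responses are the pure NE.
Country A against Low: payoffs 55, 51, 81, 40 → best response High.
Country A against Medium: payoffs 45, 58, 35, 71 → best response Embargo.
Country A against High: payoffs 45, 79, 70, 21 → best response Medium.
Country A against Embargo: payoffs 85, 29, 63, 93 → best response Embargo.
Country B against Low: payoffs 83, 71, 76, 11 → best response Low.
Country B against Medium: payoffs 18, 39, 53, 24 → best response High.
Country B against High: payoffs 85, 52, 29, 14 → best response Low.
Country B against Embargo: payoffs 14, 92, 26, 71 → best response Medium.
Mutual best responses: (Medium, High); (High, Low); (Embargo, Medium).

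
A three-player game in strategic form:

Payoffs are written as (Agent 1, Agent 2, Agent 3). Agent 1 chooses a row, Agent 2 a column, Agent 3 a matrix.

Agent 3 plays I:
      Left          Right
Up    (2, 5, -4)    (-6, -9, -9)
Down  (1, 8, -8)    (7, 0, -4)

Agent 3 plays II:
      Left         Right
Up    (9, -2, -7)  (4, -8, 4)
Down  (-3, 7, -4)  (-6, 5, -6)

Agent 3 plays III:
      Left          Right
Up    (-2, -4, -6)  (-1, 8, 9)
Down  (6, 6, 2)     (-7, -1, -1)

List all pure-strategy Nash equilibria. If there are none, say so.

Mark each player's best response to every combination of opponents' strategies; a profile where every player is best-responding is a pure Nash equilibrium.
Agent 1 against (Left, I): payoffs 2, 1 → best response Up.
Agent 1 against (Left, II): payoffs 9, -3 → best response Up.
Agent 1 against (Left, III): payoffs -2, 6 → best response Down.
Agent 1 against (Right, I): payoffs -6, 7 → best response Down.
Agent 1 against (Right, II): payoffs 4, -6 → best response Up.
Agent 1 against (Right, III): payoffs -1, -7 → best response Up.
Agent 2 against (Up, I): payoffs 5, -9 → best response Left.
Agent 2 against (Up, II): payoffs -2, -8 → best response Left.
Agent 2 against (Up, III): payoffs -4, 8 → best response Right.
Agent 2 against (Down, I): payoffs 8, 0 → best response Left.
Agent 2 against (Down, II): payoffs 7, 5 → best response Left.
Agent 2 against (Down, III): payoffs 6, -1 → best response Left.
Agent 3 against (Up, Left): payoffs -4, -7, -6 → best response I.
Agent 3 against (Up, Right): payoffs -9, 4, 9 → best response III.
Agent 3 against (Down, Left): payoffs -8, -4, 2 → best response III.
Agent 3 against (Down, Right): payoffs -4, -6, -1 → best response III.
Mutual best responses: (Up, Left, I); (Up, Right, III); (Down, Left, III).

Pure-strategy Nash equilibria: (Up, Left, I), (Up, Right, III), (Down, Left, III)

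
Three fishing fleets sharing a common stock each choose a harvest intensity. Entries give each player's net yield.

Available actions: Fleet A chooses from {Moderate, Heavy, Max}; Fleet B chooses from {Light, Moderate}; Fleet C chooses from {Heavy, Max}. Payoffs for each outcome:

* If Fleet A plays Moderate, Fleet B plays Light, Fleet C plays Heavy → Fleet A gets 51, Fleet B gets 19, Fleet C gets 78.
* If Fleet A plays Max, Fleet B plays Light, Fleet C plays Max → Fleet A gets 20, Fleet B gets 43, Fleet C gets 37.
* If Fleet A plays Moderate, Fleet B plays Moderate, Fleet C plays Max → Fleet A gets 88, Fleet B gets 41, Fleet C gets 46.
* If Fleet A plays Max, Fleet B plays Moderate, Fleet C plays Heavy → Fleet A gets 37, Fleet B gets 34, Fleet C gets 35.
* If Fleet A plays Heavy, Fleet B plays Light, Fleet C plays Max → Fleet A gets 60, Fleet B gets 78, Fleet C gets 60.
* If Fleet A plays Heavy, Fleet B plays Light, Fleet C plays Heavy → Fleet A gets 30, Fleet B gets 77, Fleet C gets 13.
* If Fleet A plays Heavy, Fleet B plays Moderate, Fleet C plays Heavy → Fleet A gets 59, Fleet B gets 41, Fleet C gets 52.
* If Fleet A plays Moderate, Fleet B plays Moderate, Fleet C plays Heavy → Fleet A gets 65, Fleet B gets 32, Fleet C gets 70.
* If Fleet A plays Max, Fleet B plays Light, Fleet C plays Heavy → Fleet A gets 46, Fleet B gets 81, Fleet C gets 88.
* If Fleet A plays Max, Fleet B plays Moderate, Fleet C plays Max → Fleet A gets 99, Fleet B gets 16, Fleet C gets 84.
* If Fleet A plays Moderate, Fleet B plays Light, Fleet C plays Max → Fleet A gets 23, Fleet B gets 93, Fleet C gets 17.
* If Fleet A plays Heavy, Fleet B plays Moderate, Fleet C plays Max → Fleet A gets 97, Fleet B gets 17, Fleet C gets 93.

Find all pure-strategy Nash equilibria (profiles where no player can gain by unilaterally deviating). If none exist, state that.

Mark each player's best response to every combination of opponents' strategies; a profile where every player is best-responding is a pure Nash equilibrium.
Fleet A against (Light, Heavy): payoffs 51, 30, 46 → best response Moderate.
Fleet A against (Light, Max): payoffs 23, 60, 20 → best response Heavy.
Fleet A against (Moderate, Heavy): payoffs 65, 59, 37 → best response Moderate.
Fleet A against (Moderate, Max): payoffs 88, 97, 99 → best response Max.
Fleet B against (Moderate, Heavy): payoffs 19, 32 → best response Moderate.
Fleet B against (Moderate, Max): payoffs 93, 41 → best response Light.
Fleet B against (Heavy, Heavy): payoffs 77, 41 → best response Light.
Fleet B against (Heavy, Max): payoffs 78, 17 → best response Light.
Fleet B against (Max, Heavy): payoffs 81, 34 → best response Light.
Fleet B against (Max, Max): payoffs 43, 16 → best response Light.
Fleet C against (Moderate, Light): payoffs 78, 17 → best response Heavy.
Fleet C against (Moderate, Moderate): payoffs 70, 46 → best response Heavy.
Fleet C against (Heavy, Light): payoffs 13, 60 → best response Max.
Fleet C against (Heavy, Moderate): payoffs 52, 93 → best response Max.
Fleet C against (Max, Light): payoffs 88, 37 → best response Heavy.
Fleet C against (Max, Moderate): payoffs 35, 84 → best response Max.
Mutual best responses: (Moderate, Moderate, Heavy); (Heavy, Light, Max).

(Moderate, Moderate, Heavy) and (Heavy, Light, Max)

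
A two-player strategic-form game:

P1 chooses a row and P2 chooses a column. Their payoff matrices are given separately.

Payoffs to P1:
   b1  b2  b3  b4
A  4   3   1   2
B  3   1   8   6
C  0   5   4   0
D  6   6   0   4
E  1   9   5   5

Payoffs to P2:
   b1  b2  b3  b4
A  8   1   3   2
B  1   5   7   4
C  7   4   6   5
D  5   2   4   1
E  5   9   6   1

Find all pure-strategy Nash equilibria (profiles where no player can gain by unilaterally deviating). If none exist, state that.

The pure Nash equilibria are (B, b3) and (D, b1) and (E, b2).

P1 against b1: payoffs 4, 3, 0, 6, 1 → best response D.
P1 against b2: payoffs 3, 1, 5, 6, 9 → best response E.
P1 against b3: payoffs 1, 8, 4, 0, 5 → best response B.
P1 against b4: payoffs 2, 6, 0, 4, 5 → best response B.
P2 against A: payoffs 8, 1, 3, 2 → best response b1.
P2 against B: payoffs 1, 5, 7, 4 → best response b3.
P2 against C: payoffs 7, 4, 6, 5 → best response b1.
P2 against D: payoffs 5, 2, 4, 1 → best response b1.
P2 against E: payoffs 5, 9, 6, 1 → best response b2.
Mutual best responses: (B, b3); (D, b1); (E, b2).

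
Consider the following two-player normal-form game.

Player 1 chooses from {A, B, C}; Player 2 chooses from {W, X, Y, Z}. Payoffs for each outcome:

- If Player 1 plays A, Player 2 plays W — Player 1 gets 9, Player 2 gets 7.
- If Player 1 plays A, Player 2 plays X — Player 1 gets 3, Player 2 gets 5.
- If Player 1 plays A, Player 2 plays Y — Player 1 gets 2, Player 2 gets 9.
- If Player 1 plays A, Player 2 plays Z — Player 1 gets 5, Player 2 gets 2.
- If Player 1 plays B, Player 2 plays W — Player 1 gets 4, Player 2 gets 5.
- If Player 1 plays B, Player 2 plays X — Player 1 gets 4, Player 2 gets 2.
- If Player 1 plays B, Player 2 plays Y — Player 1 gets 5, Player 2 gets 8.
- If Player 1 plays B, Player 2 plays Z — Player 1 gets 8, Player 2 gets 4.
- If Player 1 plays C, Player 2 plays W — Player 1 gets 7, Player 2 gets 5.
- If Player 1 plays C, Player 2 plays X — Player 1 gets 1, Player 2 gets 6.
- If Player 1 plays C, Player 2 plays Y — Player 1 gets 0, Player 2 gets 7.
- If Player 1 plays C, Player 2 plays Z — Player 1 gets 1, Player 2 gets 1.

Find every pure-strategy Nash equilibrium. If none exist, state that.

(B, Y)

For each strategy profile, look for a profitable unilateral deviation.
(A, W): Player 2 can switch to Y (7 → 9). Not NE.
(A, X): Player 1 can switch to B (3 → 4). Not NE.
(A, Y): Player 1 can switch to B (2 → 5). Not NE.
(A, Z): Player 1 can switch to B (5 → 8). Not NE.
(B, W): Player 1 can switch to A (4 → 9). Not NE.
(B, X): Player 2 can switch to W (2 → 5). Not NE.
(B, Y): Player 1 gets 5, best alternative 2; Player 2 gets 8, best alternative 5. No profitable deviation — NE.
(B, Z): Player 2 can switch to W (4 → 5). Not NE.
(C, W): Player 1 can switch to A (7 → 9). Not NE.
(C, X): Player 1 can switch to A (1 → 3). Not NE.
(C, Y): Player 1 can switch to A (0 → 2). Not NE.
(The remaining 1 profile has a profitable deviation by the same check.)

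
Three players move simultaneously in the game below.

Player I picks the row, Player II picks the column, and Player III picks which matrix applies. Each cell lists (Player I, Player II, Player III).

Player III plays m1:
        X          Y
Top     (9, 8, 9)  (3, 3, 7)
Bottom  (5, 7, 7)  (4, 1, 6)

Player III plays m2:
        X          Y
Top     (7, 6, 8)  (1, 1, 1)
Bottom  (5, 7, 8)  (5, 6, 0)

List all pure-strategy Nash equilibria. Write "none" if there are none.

For each player, find the best response to each opponent profile; mutual best responses are the pure NE.
Player I against (X, m1): payoffs 9, 5 → best response Top.
Player I against (X, m2): payoffs 7, 5 → best response Top.
Player I against (Y, m1): payoffs 3, 4 → best response Bottom.
Player I against (Y, m2): payoffs 1, 5 → best response Bottom.
Player II against (Top, m1): payoffs 8, 3 → best response X.
Player II against (Top, m2): payoffs 6, 1 → best response X.
Player II against (Bottom, m1): payoffs 7, 1 → best response X.
Player II against (Bottom, m2): payoffs 7, 6 → best response X.
Player III against (Top, X): payoffs 9, 8 → best response m1.
Player III against (Top, Y): payoffs 7, 1 → best response m1.
Player III against (Bottom, X): payoffs 7, 8 → best response m2.
Player III against (Bottom, Y): payoffs 6, 0 → best response m1.
Mutual best responses: (Top, X, m1).

(Top, X, m1)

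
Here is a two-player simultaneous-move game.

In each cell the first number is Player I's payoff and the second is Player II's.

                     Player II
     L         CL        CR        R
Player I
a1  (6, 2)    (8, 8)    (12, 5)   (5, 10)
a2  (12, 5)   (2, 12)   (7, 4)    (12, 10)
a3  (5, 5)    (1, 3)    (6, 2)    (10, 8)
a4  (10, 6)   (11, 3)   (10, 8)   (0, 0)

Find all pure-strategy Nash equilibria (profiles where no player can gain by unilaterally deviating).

For each strategy profile, look for a profitable unilateral deviation.
(a1, L): Player I can switch to a2 (6 → 12). Not NE.
(a1, CL): Player I can switch to a4 (8 → 11). Not NE.
(a1, CR): Player II can switch to CL (5 → 8). Not NE.
(a1, R): Player I can switch to a2 (5 → 12). Not NE.
(a2, L): Player II can switch to CL (5 → 12). Not NE.
(a2, CL): Player I can switch to a1 (2 → 8). Not NE.
(a2, CR): Player I can switch to a1 (7 → 12). Not NE.
(a2, R): Player II can switch to CL (10 → 12). Not NE.
(a3, L): Player I can switch to a1 (5 → 6). Not NE.
(a3, CL): Player I can switch to a1 (1 → 8). Not NE.
(The remaining 6 profiles each have a profitable deviation by the same check.)

none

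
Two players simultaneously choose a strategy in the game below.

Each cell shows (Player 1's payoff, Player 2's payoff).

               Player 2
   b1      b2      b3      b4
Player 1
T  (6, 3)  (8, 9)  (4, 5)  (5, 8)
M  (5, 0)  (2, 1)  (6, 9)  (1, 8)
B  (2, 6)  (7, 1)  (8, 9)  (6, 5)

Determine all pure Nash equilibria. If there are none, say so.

(T, b1): Player 2 can switch to b2 (3 → 9). Not NE.
(T, b2): Player 1 gets 8, best alternative 7; Player 2 gets 9, best alternative 8. No profitable deviation — NE.
(T, b3): Player 1 can switch to M (4 → 6). Not NE.
(T, b4): Player 1 can switch to B (5 → 6). Not NE.
(M, b1): Player 1 can switch to T (5 → 6). Not NE.
(M, b2): Player 1 can switch to T (2 → 8). Not NE.
(M, b3): Player 1 can switch to B (6 → 8). Not NE.
(M, b4): Player 1 can switch to T (1 → 5). Not NE.
(B, b1): Player 1 can switch to T (2 → 6). Not NE.
(B, b2): Player 1 can switch to T (7 → 8). Not NE.
(B, b3): Player 1 gets 8, best alternative 6; Player 2 gets 9, best alternative 6. No profitable deviation — NE.
(B, b4): Player 2 can switch to b1 (5 → 6). Not NE.

Pure-strategy Nash equilibria: (T, b2), (B, b3)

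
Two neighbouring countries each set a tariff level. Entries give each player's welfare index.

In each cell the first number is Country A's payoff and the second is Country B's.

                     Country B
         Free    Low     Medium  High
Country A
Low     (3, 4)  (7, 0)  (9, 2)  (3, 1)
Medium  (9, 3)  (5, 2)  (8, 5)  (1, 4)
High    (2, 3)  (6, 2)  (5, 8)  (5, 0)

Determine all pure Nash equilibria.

There is no pure-strategy Nash equilibrium.

Country A against Free: payoffs 3, 9, 2 → best response Medium.
Country A against Low: payoffs 7, 5, 6 → best response Low.
Country A against Medium: payoffs 9, 8, 5 → best response Low.
Country A against High: payoffs 3, 1, 5 → best response High.
Country B against Low: payoffs 4, 0, 2, 1 → best response Free.
Country B against Medium: payoffs 3, 2, 5, 4 → best response Medium.
Country B against High: payoffs 3, 2, 8, 0 → best response Medium.
No profile is a mutual best response for all players.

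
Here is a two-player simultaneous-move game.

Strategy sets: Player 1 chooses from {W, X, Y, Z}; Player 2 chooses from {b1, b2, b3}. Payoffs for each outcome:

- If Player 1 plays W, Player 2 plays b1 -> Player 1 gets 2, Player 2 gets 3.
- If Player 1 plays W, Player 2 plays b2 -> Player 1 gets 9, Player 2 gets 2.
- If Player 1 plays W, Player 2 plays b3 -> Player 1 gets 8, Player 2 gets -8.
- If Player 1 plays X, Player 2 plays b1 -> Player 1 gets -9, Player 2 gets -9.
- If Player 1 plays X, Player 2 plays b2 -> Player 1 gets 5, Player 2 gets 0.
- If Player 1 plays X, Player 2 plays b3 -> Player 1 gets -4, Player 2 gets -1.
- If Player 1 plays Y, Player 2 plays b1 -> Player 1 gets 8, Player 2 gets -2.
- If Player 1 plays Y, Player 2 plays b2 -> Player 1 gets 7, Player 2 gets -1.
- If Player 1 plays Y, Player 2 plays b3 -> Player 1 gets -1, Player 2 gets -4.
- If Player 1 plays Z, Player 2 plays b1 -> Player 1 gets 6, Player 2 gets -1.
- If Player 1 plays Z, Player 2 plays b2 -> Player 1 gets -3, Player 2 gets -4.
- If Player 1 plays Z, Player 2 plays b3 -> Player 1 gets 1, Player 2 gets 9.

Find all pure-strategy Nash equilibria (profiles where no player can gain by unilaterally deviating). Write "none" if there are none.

There is no pure-strategy Nash equilibrium.

(W, b1): Player 1 can switch to Y (2 → 8). Not NE.
(W, b2): Player 2 can switch to b1 (2 → 3). Not NE.
(W, b3): Player 2 can switch to b1 (-8 → 3). Not NE.
(X, b1): Player 1 can switch to W (-9 → 2). Not NE.
(X, b2): Player 1 can switch to W (5 → 9). Not NE.
(X, b3): Player 1 can switch to W (-4 → 8). Not NE.
(Y, b1): Player 2 can switch to b2 (-2 → -1). Not NE.
(Y, b2): Player 1 can switch to W (7 → 9). Not NE.
(Y, b3): Player 1 can switch to W (-1 → 8). Not NE.
(Z, b1): Player 1 can switch to Y (6 → 8). Not NE.
(Z, b2): Player 1 can switch to W (-3 → 9). Not NE.
(Z, b3): Player 1 can switch to W (1 → 8). Not NE.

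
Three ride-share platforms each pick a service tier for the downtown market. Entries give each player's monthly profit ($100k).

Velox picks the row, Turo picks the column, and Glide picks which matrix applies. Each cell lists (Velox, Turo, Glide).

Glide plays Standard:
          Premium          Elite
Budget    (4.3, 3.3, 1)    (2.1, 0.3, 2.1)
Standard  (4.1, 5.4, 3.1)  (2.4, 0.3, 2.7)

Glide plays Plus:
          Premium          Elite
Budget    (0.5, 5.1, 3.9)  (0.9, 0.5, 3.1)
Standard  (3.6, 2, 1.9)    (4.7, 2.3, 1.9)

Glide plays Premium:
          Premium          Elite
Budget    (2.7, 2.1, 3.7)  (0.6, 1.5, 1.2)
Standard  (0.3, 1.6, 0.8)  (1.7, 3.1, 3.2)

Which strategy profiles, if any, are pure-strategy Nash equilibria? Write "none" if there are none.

(Standard, Elite, Premium)

(Budget, Premium, Standard): Glide can switch to Plus (1 → 3.9). Not NE.
(Budget, Premium, Plus): Velox can switch to Standard (0.5 → 3.6). Not NE.
(Budget, Premium, Premium): Glide can switch to Plus (3.7 → 3.9). Not NE.
(Budget, Elite, Standard): Velox can switch to Standard (2.1 → 2.4). Not NE.
(Budget, Elite, Plus): Velox can switch to Standard (0.9 → 4.7). Not NE.
(Budget, Elite, Premium): Velox can switch to Standard (0.6 → 1.7). Not NE.
(Standard, Premium, Standard): Velox can switch to Budget (4.1 → 4.3). Not NE.
(Standard, Premium, Plus): Turo can switch to Elite (2 → 2.3). Not NE.
(Standard, Premium, Premium): Velox can switch to Budget (0.3 → 2.7). Not NE.
(Standard, Elite, Standard): Turo can switch to Premium (0.3 → 5.4). Not NE.
(Standard, Elite, Premium): Velox gets 1.7, best alternative 0.6; Turo gets 3.1, best alternative 1.6; Glide gets 3.2, best alternative 2.7. No profitable deviation — NE.
(The remaining 1 profile has a profitable deviation by the same check.)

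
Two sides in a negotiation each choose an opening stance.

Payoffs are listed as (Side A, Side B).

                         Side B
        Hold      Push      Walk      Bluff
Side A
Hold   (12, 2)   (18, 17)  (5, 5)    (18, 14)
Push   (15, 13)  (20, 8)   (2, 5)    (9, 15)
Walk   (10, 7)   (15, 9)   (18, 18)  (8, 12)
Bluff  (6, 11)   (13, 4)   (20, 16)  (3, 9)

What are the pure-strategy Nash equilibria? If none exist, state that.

For each player, find the best response to each opponent profile; mutual best responses are the pure NE.
Side A against Hold: payoffs 12, 15, 10, 6 → best response Push.
Side A against Push: payoffs 18, 20, 15, 13 → best response Push.
Side A against Walk: payoffs 5, 2, 18, 20 → best response Bluff.
Side A against Bluff: payoffs 18, 9, 8, 3 → best response Hold.
Side B against Hold: payoffs 2, 17, 5, 14 → best response Push.
Side B against Push: payoffs 13, 8, 5, 15 → best response Bluff.
Side B against Walk: payoffs 7, 9, 18, 12 → best response Walk.
Side B against Bluff: payoffs 11, 4, 16, 9 → best response Walk.
Mutual best responses: (Bluff, Walk).

Pure NE: (Bluff, Walk)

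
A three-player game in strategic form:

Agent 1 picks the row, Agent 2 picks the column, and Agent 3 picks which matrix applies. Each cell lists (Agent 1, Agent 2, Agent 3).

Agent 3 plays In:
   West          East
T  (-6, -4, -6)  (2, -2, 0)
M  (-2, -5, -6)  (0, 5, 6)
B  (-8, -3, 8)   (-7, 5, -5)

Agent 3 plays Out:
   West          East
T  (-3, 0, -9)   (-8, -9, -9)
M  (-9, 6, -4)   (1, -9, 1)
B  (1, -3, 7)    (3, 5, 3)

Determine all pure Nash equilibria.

Pure-strategy Nash equilibria: (T, East, In) and (B, East, Out)

Agent 1 against (West, In): payoffs -6, -2, -8 → best response M.
Agent 1 against (West, Out): payoffs -3, -9, 1 → best response B.
Agent 1 against (East, In): payoffs 2, 0, -7 → best response T.
Agent 1 against (East, Out): payoffs -8, 1, 3 → best response B.
Agent 2 against (T, In): payoffs -4, -2 → best response East.
Agent 2 against (T, Out): payoffs 0, -9 → best response West.
Agent 2 against (M, In): payoffs -5, 5 → best response East.
Agent 2 against (M, Out): payoffs 6, -9 → best response West.
Agent 2 against (B, In): payoffs -3, 5 → best response East.
Agent 2 against (B, Out): payoffs -3, 5 → best response East.
Agent 3 against (T, West): payoffs -6, -9 → best response In.
Agent 3 against (T, East): payoffs 0, -9 → best response In.
Agent 3 against (M, West): payoffs -6, -4 → best response Out.
Agent 3 against (M, East): payoffs 6, 1 → best response In.
Agent 3 against (B, West): payoffs 8, 7 → best response In.
Agent 3 against (B, East): payoffs -5, 3 → best response Out.
Mutual best responses: (T, East, In); (B, East, Out).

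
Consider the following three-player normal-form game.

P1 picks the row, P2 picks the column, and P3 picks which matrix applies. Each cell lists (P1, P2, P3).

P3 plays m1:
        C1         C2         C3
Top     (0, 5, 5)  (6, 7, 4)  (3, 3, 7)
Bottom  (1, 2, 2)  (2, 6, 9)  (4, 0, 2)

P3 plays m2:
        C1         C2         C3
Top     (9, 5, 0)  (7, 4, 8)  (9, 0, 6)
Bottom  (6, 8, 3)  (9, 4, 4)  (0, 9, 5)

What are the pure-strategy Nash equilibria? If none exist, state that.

(Top, C1, m1): P1 can switch to Bottom (0 → 1). Not NE.
(Top, C1, m2): P3 can switch to m1 (0 → 5). Not NE.
(Top, C2, m1): P3 can switch to m2 (4 → 8). Not NE.
(Top, C2, m2): P1 can switch to Bottom (7 → 9). Not NE.
(Top, C3, m1): P1 can switch to Bottom (3 → 4). Not NE.
(Top, C3, m2): P2 can switch to C1 (0 → 5). Not NE.
(Bottom, C1, m1): P2 can switch to C2 (2 → 6). Not NE.
(Bottom, C1, m2): P1 can switch to Top (6 → 9). Not NE.
(Bottom, C2, m1): P1 can switch to Top (2 → 6). Not NE.
(Bottom, C2, m2): P2 can switch to C1 (4 → 8). Not NE.
(Bottom, C3, m1): P2 can switch to C1 (0 → 2). Not NE.
(Bottom, C3, m2): P1 can switch to Top (0 → 9). Not NE.

none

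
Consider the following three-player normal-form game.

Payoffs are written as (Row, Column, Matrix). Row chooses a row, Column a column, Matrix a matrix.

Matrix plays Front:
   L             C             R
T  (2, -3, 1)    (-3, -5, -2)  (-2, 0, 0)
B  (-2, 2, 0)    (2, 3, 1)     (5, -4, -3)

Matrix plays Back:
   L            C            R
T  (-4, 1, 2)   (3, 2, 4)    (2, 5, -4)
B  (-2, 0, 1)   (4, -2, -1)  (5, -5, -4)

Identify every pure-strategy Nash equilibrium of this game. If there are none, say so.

Mark each player's best response to every combination of opponents' strategies; a profile where every player is best-responding is a pure Nash equilibrium.
Row against (L, Front): payoffs 2, -2 → best response T.
Row against (L, Back): payoffs -4, -2 → best response B.
Row against (C, Front): payoffs -3, 2 → best response B.
Row against (C, Back): payoffs 3, 4 → best response B.
Row against (R, Front): payoffs -2, 5 → best response B.
Row against (R, Back): payoffs 2, 5 → best response B.
Column against (T, Front): payoffs -3, -5, 0 → best response R.
Column against (T, Back): payoffs 1, 2, 5 → best response R.
Column against (B, Front): payoffs 2, 3, -4 → best response C.
Column against (B, Back): payoffs 0, -2, -5 → best response L.
Matrix against (T, L): payoffs 1, 2 → best response Back.
Matrix against (T, C): payoffs -2, 4 → best response Back.
Matrix against (T, R): payoffs 0, -4 → best response Front.
Matrix against (B, L): payoffs 0, 1 → best response Back.
Matrix against (B, C): payoffs 1, -1 → best response Front.
Matrix against (B, R): payoffs -3, -4 → best response Front.
Mutual best responses: (B, L, Back); (B, C, Front).

The pure Nash equilibria are (B, L, Back) and (B, C, Front).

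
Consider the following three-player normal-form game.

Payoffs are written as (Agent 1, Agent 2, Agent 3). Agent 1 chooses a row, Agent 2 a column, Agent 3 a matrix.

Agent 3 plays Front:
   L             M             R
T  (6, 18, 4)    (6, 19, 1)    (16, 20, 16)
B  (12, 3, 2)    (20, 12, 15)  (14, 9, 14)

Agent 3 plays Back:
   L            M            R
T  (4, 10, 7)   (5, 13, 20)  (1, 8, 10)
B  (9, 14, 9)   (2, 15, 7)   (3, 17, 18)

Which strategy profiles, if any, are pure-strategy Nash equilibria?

For each player, find the best response to each opponent profile; mutual best responses are the pure NE.
Agent 1 against (L, Front): payoffs 6, 12 → best response B.
Agent 1 against (L, Back): payoffs 4, 9 → best response B.
Agent 1 against (M, Front): payoffs 6, 20 → best response B.
Agent 1 against (M, Back): payoffs 5, 2 → best response T.
Agent 1 against (R, Front): payoffs 16, 14 → best response T.
Agent 1 against (R, Back): payoffs 1, 3 → best response B.
Agent 2 against (T, Front): payoffs 18, 19, 20 → best response R.
Agent 2 against (T, Back): payoffs 10, 13, 8 → best response M.
Agent 2 against (B, Front): payoffs 3, 12, 9 → best response M.
Agent 2 against (B, Back): payoffs 14, 15, 17 → best response R.
Agent 3 against (T, L): payoffs 4, 7 → best response Back.
Agent 3 against (T, M): payoffs 1, 20 → best response Back.
Agent 3 against (T, R): payoffs 16, 10 → best response Front.
Agent 3 against (B, L): payoffs 2, 9 → best response Back.
Agent 3 against (B, M): payoffs 15, 7 → best response Front.
Agent 3 against (B, R): payoffs 14, 18 → best response Back.
Mutual best responses: (T, M, Back); (T, R, Front); (B, M, Front); (B, R, Back).

(T, M, Back); (T, R, Front); (B, M, Front); (B, R, Back)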